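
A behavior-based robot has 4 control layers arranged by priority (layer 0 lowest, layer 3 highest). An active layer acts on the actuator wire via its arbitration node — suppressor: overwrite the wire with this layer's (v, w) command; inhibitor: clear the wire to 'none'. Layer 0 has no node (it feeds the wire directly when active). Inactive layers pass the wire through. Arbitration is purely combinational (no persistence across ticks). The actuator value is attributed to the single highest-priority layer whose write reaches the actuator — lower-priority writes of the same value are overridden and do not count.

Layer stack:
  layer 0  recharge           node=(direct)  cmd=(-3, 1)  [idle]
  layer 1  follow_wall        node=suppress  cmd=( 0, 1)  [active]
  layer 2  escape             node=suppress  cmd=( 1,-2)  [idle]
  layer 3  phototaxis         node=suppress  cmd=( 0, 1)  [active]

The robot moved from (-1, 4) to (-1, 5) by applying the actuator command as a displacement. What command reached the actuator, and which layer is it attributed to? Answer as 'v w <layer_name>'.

displacement = (-1, 5) − (-1, 4) = (0, 1)
L0 recharge: idle → wire = none
L1 follow_wall: active, suppressor → wire = (0, 1)
L2 escape: idle → wire stays (0, 1)
L3 phototaxis: active, suppressor → wire = (0, 1)
actuator = (0, 1) — from layer 3 (phototaxis)

0 1 phototaxis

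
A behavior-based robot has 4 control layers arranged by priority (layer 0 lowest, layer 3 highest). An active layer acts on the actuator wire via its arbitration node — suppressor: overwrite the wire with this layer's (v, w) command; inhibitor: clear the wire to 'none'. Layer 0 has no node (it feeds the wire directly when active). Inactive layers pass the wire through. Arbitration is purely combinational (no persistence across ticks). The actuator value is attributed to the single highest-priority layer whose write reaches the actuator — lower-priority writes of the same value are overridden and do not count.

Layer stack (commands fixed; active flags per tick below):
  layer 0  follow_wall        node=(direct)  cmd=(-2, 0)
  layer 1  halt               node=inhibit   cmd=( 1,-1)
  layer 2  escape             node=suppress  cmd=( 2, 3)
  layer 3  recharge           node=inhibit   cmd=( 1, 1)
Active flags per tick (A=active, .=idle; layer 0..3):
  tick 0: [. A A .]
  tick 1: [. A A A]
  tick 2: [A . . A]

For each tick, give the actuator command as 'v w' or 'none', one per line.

tick 0:
  layer 0 (follow_wall) idle — none
  layer 1 (halt) active — inhibits: none
  layer 2 (escape) active — suppresses: (2, 3)
  layer 3 (recharge) idle — unchanged: (2, 3)
  → actuator (2, 3)
tick 1:
  layer 0 (follow_wall) idle — none
  layer 1 (halt) active — inhibits: none
  layer 2 (escape) active — suppresses: (2, 3)
  layer 3 (recharge) active — inhibits: none
  → actuator none
tick 2:
  layer 0 (follow_wall) active — direct: (-2, 0)
  layer 1 (halt) idle — unchanged: (-2, 0)
  layer 2 (escape) idle — unchanged: (-2, 0)
  layer 3 (recharge) active — inhibits: none
  → actuator none

2 3
none
none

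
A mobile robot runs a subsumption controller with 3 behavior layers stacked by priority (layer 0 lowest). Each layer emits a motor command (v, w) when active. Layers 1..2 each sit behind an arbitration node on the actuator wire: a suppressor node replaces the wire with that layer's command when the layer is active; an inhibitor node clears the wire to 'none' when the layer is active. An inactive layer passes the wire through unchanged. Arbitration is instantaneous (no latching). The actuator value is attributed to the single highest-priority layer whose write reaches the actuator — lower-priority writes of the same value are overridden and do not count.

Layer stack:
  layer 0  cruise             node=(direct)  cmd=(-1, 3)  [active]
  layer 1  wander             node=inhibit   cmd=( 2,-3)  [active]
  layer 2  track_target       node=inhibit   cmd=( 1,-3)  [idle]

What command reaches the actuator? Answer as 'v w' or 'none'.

none

[0] cruise on; wire := (-1, 3)
[1] wander on (inhibit); wire := none
[2] track_target off; pass none
output none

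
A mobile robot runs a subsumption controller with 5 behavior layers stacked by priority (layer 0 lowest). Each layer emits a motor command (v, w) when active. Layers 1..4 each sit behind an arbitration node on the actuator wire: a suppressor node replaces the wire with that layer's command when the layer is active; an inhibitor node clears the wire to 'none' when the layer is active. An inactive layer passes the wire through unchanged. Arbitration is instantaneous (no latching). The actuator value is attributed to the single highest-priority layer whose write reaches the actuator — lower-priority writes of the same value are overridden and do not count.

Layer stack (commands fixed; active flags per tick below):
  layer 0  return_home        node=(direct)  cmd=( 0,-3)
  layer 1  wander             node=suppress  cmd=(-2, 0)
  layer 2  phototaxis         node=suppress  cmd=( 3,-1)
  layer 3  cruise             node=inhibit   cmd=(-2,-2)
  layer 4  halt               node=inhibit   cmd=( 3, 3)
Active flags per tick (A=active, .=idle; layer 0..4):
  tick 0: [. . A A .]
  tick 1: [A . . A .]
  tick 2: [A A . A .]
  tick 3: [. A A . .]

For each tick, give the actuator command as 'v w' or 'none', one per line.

tick 0:
  layer 0 (return_home) idle — none
  layer 1 (wander) idle — unchanged: none
  layer 2 (phototaxis) active — suppresses: (3, -1)
  layer 3 (cruise) active — inhibits: none
  layer 4 (halt) idle — unchanged: none
  → actuator none
tick 1:
  layer 0 (return_home) active — direct: (0, -3)
  layer 1 (wander) idle — unchanged: (0, -3)
  layer 2 (phototaxis) idle — unchanged: (0, -3)
  layer 3 (cruise) active — inhibits: none
  layer 4 (halt) idle — unchanged: none
  → actuator none
tick 2:
  layer 0 (return_home) active — direct: (0, -3)
  layer 1 (wander) active — suppresses: (-2, 0)
  layer 2 (phototaxis) idle — unchanged: (-2, 0)
  layer 3 (cruise) active — inhibits: none
  layer 4 (halt) idle — unchanged: none
  → actuator none
tick 3:
  layer 0 (return_home) idle — none
  layer 1 (wander) active — suppresses: (-2, 0)
  layer 2 (phototaxis) active — suppresses: (3, -1)
  layer 3 (cruise) idle — unchanged: (3, -1)
  layer 4 (halt) idle — unchanged: (3, -1)
  → actuator (3, -1)

none
none
none
3 -1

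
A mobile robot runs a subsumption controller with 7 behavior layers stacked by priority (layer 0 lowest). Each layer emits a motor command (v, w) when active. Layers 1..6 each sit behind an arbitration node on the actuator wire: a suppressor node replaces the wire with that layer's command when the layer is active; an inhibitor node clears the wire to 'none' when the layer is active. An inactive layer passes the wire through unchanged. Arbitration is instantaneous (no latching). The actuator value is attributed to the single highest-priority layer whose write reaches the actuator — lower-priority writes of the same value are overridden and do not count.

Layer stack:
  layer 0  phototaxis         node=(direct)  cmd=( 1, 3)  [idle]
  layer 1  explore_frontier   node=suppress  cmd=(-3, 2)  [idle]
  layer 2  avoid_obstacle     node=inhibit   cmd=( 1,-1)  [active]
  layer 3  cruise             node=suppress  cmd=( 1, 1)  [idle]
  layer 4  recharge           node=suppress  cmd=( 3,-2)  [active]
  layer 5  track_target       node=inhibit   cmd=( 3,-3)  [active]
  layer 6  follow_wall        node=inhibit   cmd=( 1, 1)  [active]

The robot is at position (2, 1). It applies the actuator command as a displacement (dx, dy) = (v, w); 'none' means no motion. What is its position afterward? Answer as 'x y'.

[0] phototaxis off; wire := none
[1] explore_frontier off; pass none
[2] avoid_obstacle on (inhibit); wire := none
[3] cruise off; pass none
[4] recharge on (suppress); wire := (3, -2)
[5] track_target on (inhibit); wire := none
[6] follow_wall on (inhibit); wire := none
output none
position: (2, 1) + none = (2, 1)

2 1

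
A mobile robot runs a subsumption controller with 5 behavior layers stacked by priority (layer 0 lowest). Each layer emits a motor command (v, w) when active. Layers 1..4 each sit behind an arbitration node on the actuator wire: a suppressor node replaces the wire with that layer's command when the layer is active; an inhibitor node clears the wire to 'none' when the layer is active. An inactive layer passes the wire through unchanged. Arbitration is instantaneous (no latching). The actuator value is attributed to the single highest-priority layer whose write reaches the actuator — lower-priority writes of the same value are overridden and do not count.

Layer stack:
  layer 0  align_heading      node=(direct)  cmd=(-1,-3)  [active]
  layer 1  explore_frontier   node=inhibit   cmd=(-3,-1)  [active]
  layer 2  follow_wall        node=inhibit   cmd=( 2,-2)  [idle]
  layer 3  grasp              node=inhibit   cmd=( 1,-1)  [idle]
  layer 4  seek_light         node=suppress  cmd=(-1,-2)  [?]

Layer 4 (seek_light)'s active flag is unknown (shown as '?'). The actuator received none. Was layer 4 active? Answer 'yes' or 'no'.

If layer 4 is active=yes:
  actuator would be (-1, -2)
If layer 4 is active=no:
  actuator would be none
Observed none, so layer 4 was idle.

no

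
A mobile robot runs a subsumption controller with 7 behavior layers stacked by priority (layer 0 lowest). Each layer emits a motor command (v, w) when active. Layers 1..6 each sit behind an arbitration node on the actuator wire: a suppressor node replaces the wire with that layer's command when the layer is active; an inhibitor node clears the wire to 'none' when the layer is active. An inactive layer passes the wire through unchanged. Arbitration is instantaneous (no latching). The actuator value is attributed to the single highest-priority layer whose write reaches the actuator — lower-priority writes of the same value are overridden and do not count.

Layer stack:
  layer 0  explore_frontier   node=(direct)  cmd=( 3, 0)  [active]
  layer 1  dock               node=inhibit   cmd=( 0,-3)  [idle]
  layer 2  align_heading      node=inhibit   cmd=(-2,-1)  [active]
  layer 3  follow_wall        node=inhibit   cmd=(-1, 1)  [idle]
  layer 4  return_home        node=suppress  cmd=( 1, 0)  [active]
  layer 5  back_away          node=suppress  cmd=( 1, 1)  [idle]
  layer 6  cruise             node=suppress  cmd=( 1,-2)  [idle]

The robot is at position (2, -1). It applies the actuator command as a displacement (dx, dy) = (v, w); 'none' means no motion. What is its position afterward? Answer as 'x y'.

L0 explore_frontier: active, feeds wire = (3, 0)
L1 dock: idle → wire stays (3, 0)
L2 align_heading: active, inhibitor → wire = none
L3 follow_wall: idle → wire stays none
L4 return_home: active, suppressor → wire = (1, 0)
L5 back_away: idle → wire stays (1, 0)
L6 cruise: idle → wire stays (1, 0)
actuator = (1, 0)
position: (2, -1) + (1, 0) = (3, -1)

3 -1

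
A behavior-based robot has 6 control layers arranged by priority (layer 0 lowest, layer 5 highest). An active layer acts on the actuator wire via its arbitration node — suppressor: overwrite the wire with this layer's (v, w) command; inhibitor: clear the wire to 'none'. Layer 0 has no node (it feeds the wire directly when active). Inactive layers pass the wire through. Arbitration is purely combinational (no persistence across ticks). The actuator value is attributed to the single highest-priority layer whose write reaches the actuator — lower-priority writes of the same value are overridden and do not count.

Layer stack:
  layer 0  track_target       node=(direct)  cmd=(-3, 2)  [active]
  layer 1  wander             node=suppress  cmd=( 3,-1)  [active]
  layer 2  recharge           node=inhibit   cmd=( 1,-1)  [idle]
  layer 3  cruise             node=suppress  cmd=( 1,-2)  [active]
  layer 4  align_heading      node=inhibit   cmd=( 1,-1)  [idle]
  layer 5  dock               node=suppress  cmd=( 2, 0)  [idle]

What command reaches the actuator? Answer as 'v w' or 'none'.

layer 0 (track_target) active — direct: (-3, 2)
layer 1 (wander) active — suppresses: (3, -1)
layer 2 (recharge) idle — unchanged: (3, -1)
layer 3 (cruise) active — suppresses: (1, -2)
layer 4 (align_heading) idle — unchanged: (1, -2)
layer 5 (dock) idle — unchanged: (1, -2)
→ actuator (1, -2)

1 -2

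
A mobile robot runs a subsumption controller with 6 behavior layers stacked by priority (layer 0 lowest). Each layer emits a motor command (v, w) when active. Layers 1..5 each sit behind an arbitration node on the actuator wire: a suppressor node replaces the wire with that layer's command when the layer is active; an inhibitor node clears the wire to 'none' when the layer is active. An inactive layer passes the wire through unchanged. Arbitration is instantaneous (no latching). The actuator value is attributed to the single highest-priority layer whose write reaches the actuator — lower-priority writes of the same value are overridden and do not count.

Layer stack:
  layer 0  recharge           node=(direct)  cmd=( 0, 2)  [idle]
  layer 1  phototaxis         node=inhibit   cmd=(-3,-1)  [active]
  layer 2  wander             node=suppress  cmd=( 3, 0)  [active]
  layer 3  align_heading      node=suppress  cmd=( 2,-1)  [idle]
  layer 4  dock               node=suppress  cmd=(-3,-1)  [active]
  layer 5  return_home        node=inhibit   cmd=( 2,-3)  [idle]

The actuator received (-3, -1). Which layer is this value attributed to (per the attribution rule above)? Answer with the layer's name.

dock

layer 0 (recharge) idle — none
layer 1 (phototaxis) active — inhibits: none
layer 2 (wander) active — suppresses: (3, 0)
layer 3 (align_heading) idle — unchanged: (3, 0)
layer 4 (dock) active — suppresses: (-3, -1)
layer 5 (return_home) idle — unchanged: (-3, -1)
→ actuator (-3, -1)
last writer: layer 4 = dock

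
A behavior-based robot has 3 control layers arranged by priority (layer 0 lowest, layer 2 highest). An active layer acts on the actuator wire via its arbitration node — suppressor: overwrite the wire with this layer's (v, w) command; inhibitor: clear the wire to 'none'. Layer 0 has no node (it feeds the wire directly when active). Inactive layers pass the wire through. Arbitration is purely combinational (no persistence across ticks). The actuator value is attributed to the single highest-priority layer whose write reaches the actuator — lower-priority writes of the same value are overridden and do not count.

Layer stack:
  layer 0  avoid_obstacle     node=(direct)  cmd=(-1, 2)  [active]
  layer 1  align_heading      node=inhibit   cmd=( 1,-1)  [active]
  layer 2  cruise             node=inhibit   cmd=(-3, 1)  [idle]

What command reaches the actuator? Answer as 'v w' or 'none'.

none

layer 0 (avoid_obstacle) active — direct: (-1, 2)
layer 1 (align_heading) active — inhibits: none
layer 2 (cruise) idle — unchanged: none
→ actuator none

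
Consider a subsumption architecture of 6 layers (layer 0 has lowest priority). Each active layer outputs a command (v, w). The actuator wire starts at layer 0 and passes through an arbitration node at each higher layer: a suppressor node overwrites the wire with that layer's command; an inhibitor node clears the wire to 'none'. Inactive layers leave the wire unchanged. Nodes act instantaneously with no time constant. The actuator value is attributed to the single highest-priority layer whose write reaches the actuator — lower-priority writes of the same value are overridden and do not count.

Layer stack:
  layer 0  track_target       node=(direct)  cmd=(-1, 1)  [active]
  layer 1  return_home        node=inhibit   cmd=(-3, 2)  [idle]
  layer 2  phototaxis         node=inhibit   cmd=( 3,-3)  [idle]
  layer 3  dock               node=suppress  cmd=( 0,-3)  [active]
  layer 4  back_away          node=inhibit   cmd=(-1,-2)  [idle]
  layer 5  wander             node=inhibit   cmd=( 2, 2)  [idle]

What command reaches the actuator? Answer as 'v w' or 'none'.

L0 track_target: active, feeds wire = (-1, 1)
L1 return_home: idle → wire stays (-1, 1)
L2 phototaxis: idle → wire stays (-1, 1)
L3 dock: active, suppressor → wire = (0, -3)
L4 back_away: idle → wire stays (0, -3)
L5 wander: idle → wire stays (0, -3)
actuator = (0, -3)

0 -3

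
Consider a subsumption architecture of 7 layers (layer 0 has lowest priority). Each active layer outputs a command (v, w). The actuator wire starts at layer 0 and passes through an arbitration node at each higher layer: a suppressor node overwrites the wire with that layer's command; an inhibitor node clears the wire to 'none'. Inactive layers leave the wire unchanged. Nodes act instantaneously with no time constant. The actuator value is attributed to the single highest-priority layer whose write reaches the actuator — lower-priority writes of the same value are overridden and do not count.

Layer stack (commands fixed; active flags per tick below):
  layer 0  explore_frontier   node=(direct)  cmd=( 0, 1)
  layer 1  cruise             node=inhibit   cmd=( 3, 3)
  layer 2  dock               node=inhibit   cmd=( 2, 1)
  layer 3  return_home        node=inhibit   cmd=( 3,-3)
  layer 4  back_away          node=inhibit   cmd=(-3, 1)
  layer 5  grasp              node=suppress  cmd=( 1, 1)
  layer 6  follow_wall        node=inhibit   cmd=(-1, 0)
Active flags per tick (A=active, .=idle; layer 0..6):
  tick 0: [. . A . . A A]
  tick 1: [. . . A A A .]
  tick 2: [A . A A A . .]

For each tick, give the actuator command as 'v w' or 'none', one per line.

tick 0:
  [0] explore_frontier off; wire := none
  [1] cruise off; pass none
  [2] dock on (inhibit); wire := none
  [3] return_home off; pass none
  [4] back_away off; pass none
  [5] grasp on (suppress); wire := (1, 1)
  [6] follow_wall on (inhibit); wire := none
  output none
tick 1:
  [0] explore_frontier off; wire := none
  [1] cruise off; pass none
  [2] dock off; pass none
  [3] return_home on (inhibit); wire := none
  [4] back_away on (inhibit); wire := none
  [5] grasp on (suppress); wire := (1, 1)
  [6] follow_wall off; pass (1, 1)
  output (1, 1)
tick 2:
  [0] explore_frontier on; wire := (0, 1)
  [1] cruise off; pass (0, 1)
  [2] dock on (inhibit); wire := none
  [3] return_home on (inhibit); wire := none
  [4] back_away on (inhibit); wire := none
  [5] grasp off; pass none
  [6] follow_wall off; pass none
  output none

none
1 1
none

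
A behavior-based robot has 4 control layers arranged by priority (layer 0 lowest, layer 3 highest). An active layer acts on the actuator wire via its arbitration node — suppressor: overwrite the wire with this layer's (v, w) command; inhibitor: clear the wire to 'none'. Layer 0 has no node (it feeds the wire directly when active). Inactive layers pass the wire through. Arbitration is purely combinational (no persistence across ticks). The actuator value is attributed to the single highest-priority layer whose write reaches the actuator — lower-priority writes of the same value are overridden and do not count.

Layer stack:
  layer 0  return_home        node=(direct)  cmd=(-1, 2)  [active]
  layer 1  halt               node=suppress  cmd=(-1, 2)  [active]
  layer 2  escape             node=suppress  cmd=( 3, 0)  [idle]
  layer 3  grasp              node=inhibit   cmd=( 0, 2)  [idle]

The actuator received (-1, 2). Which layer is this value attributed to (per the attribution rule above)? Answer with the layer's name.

[0] return_home on; wire := (-1, 2)
[1] halt on (suppress); wire := (-1, 2)
[2] escape off; pass (-1, 2)
[3] grasp off; pass (-1, 2)
output (-1, 2)
last writer: layer 1 = halt

halt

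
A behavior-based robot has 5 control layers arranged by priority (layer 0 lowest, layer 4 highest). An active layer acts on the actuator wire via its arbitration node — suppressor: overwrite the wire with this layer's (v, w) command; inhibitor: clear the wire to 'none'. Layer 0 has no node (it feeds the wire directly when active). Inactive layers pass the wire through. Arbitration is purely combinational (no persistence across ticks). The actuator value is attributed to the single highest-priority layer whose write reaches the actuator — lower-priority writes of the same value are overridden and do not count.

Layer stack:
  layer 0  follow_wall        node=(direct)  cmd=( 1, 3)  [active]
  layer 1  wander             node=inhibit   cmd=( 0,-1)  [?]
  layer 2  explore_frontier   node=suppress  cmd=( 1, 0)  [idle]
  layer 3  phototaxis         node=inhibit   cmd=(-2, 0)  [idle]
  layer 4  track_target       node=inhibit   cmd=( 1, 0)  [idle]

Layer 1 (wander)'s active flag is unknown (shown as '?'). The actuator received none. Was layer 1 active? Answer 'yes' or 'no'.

yes

If layer 1 is active=yes:
  actuator would be none
If layer 1 is active=no:
  actuator would be (1, 3)
Observed none, so layer 1 was active.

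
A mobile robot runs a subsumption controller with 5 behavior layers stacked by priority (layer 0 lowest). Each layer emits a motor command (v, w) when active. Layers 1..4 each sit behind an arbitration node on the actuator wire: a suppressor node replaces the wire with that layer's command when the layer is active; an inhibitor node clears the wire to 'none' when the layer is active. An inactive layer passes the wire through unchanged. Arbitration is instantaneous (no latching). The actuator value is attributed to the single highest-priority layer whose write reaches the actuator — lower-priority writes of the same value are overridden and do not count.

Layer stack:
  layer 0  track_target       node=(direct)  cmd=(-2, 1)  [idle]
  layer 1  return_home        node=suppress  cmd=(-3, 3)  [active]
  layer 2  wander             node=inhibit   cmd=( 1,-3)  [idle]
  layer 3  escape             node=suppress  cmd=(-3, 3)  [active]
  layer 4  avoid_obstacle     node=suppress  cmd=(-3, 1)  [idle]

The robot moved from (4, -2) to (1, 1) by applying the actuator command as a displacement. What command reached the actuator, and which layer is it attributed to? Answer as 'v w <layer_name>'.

-3 3 escape

displacement = (1, 1) − (4, -2) = (-3, 3)
layer 0 (track_target) idle — none
layer 1 (return_home) active — suppresses: (-3, 3)
layer 2 (wander) idle — unchanged: (-3, 3)
layer 3 (escape) active — suppresses: (-3, 3)
layer 4 (avoid_obstacle) idle — unchanged: (-3, 3)
→ actuator (-3, 3) — from layer 3 (escape)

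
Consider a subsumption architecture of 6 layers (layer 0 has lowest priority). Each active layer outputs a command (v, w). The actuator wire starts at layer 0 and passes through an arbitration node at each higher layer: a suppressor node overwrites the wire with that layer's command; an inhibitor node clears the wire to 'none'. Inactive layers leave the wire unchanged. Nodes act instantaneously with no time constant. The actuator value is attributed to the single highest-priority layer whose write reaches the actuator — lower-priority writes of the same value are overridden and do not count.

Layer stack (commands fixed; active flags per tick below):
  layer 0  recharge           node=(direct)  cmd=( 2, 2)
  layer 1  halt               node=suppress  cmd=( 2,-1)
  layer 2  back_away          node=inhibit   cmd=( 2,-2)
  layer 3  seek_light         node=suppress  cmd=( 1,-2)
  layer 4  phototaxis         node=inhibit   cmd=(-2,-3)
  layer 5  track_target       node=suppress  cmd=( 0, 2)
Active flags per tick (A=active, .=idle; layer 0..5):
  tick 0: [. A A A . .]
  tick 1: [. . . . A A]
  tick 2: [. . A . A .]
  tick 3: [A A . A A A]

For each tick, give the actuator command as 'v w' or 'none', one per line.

1 -2
0 2
none
0 2

tick 0:
  [0] recharge off; wire := none
  [1] halt on (suppress); wire := (2, -1)
  [2] back_away on (inhibit); wire := none
  [3] seek_light on (suppress); wire := (1, -2)
  [4] phototaxis off; pass (1, -2)
  [5] track_target off; pass (1, -2)
  output (1, -2)
tick 1:
  [0] recharge off; wire := none
  [1] halt off; pass none
  [2] back_away off; pass none
  [3] seek_light off; pass none
  [4] phototaxis on (inhibit); wire := none
  [5] track_target on (suppress); wire := (0, 2)
  output (0, 2)
tick 2:
  [0] recharge off; wire := none
  [1] halt off; pass none
  [2] back_away on (inhibit); wire := none
  [3] seek_light off; pass none
  [4] phototaxis on (inhibit); wire := none
  [5] track_target off; pass none
  output none
tick 3:
  [0] recharge on; wire := (2, 2)
  [1] halt on (suppress); wire := (2, -1)
  [2] back_away off; pass (2, -1)
  [3] seek_light on (suppress); wire := (1, -2)
  [4] phototaxis on (inhibit); wire := none
  [5] track_target on (suppress); wire := (0, 2)
  output (0, 2)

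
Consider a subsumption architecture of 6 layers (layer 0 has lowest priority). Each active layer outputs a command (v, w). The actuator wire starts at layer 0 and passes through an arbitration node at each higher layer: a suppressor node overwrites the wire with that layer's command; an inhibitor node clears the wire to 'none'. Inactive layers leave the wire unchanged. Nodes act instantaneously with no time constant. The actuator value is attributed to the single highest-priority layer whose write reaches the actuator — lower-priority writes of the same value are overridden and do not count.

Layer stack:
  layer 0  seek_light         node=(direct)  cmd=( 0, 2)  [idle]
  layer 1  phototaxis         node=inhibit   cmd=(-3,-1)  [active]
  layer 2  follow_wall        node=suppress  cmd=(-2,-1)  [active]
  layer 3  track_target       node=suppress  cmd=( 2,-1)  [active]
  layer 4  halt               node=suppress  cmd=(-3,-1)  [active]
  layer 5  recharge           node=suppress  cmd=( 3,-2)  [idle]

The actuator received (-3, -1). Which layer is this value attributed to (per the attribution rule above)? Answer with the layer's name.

halt

layer 0 (seek_light) idle — none
layer 1 (phototaxis) active — inhibits: none
layer 2 (follow_wall) active — suppresses: (-2, -1)
layer 3 (track_target) active — suppresses: (2, -1)
layer 4 (halt) active — suppresses: (-3, -1)
layer 5 (recharge) idle — unchanged: (-3, -1)
→ actuator (-3, -1)
last writer: layer 4 = halt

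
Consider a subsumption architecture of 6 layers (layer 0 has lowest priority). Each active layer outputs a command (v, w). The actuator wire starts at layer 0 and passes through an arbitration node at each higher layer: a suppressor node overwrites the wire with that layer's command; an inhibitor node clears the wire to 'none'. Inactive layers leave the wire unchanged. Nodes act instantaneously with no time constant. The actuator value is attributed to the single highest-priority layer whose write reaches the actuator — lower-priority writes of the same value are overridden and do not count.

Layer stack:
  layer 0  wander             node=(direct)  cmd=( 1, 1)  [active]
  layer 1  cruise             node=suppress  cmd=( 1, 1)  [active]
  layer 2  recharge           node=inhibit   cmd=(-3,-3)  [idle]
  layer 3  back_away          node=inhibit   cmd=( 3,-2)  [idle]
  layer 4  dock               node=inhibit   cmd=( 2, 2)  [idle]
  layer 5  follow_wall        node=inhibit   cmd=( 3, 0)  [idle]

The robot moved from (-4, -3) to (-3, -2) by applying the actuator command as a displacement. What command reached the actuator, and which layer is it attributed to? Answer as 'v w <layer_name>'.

displacement = (-3, -2) − (-4, -3) = (1, 1)
layer 0 (wander) active — direct: (1, 1)
layer 1 (cruise) active — suppresses: (1, 1)
layer 2 (recharge) idle — unchanged: (1, 1)
layer 3 (back_away) idle — unchanged: (1, 1)
layer 4 (dock) idle — unchanged: (1, 1)
layer 5 (follow_wall) idle — unchanged: (1, 1)
→ actuator (1, 1) — from layer 1 (cruise)

1 1 cruise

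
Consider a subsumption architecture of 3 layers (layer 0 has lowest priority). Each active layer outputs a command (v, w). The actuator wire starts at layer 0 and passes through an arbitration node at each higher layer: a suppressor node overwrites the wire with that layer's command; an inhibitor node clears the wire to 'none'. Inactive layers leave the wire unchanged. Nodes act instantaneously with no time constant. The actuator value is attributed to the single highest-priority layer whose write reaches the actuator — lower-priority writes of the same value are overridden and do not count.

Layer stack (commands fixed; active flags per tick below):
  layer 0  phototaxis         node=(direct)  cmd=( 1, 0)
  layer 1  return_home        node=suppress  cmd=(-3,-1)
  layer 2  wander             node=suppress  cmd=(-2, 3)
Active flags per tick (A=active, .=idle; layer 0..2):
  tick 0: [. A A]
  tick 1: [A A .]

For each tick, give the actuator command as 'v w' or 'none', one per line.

-2 3
-3 -1

tick 0:
  L0 phototaxis: idle → wire = none
  L1 return_home: active, suppressor → wire = (-3, -1)
  L2 wander: active, suppressor → wire = (-2, 3)
  actuator = (-2, 3)
tick 1:
  L0 phototaxis: active, feeds wire = (1, 0)
  L1 return_home: active, suppressor → wire = (-3, -1)
  L2 wander: idle → wire stays (-3, -1)
  actuator = (-3, -1)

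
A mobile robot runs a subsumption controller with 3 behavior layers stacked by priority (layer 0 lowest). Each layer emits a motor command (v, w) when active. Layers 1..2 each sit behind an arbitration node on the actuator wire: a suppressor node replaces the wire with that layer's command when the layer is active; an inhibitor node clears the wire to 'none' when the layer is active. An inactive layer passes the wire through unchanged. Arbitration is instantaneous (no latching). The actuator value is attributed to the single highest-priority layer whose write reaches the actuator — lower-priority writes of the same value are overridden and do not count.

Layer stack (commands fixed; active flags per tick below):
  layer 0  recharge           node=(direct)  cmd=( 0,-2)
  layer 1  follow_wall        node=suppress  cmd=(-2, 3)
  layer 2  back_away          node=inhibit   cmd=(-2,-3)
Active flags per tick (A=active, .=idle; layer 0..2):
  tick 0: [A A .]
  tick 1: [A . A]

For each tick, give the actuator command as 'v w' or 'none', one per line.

-2 3
none

tick 0:
  L0 recharge: active, feeds wire = (0, -2)
  L1 follow_wall: active, suppressor → wire = (-2, 3)
  L2 back_away: idle → wire stays (-2, 3)
  actuator = (-2, 3)
tick 1:
  L0 recharge: active, feeds wire = (0, -2)
  L1 follow_wall: idle → wire stays (0, -2)
  L2 back_away: active, inhibitor → wire = none
  actuator = none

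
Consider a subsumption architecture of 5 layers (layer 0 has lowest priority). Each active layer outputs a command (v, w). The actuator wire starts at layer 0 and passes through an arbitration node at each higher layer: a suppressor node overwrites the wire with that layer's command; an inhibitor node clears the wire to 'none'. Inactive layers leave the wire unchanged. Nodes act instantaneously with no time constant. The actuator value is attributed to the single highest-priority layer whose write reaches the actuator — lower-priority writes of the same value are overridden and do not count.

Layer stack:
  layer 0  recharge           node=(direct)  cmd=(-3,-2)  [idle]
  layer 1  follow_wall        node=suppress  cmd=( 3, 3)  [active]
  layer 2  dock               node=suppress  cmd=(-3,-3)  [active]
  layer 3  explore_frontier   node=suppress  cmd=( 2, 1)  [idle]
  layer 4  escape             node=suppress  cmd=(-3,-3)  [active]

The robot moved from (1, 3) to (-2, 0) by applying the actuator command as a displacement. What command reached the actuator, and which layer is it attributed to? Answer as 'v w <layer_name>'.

displacement = (-2, 0) − (1, 3) = (-3, -3)
layer 0 (recharge) idle — none
layer 1 (follow_wall) active — suppresses: (3, 3)
layer 2 (dock) active — suppresses: (-3, -3)
layer 3 (explore_frontier) idle — unchanged: (-3, -3)
layer 4 (escape) active — suppresses: (-3, -3)
→ actuator (-3, -3) — from layer 4 (escape)

-3 -3 escape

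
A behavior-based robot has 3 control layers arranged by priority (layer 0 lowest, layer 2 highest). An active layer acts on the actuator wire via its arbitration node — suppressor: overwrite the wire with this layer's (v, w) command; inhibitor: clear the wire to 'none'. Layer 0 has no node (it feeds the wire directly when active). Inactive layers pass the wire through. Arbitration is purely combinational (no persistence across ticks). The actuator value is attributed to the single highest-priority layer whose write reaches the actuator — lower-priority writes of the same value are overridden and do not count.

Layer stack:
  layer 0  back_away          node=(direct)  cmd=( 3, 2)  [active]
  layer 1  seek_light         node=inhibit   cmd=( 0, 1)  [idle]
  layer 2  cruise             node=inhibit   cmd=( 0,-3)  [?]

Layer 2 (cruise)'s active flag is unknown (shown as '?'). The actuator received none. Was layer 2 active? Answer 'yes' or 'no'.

If layer 2 is active=yes:
  actuator would be none
If layer 2 is active=no:
  actuator would be (3, 2)
Observed none, so layer 2 was active.

yes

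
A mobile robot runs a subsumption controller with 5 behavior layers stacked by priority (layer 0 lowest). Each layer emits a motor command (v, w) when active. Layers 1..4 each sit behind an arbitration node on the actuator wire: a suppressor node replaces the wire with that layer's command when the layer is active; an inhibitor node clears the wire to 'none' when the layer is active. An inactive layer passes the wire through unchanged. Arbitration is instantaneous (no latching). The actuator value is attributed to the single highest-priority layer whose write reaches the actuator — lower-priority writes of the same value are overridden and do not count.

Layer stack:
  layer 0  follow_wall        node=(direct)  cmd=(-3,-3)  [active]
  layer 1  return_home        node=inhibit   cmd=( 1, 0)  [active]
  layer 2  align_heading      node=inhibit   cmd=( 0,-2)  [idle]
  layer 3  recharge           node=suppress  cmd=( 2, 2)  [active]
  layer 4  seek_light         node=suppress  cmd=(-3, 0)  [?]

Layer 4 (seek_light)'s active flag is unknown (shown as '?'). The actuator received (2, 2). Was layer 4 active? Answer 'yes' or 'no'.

no

If layer 4 is active=yes:
  actuator would be (-3, 0)
If layer 4 is active=no:
  actuator would be (2, 2)
Observed (2, 2), so layer 4 was idle.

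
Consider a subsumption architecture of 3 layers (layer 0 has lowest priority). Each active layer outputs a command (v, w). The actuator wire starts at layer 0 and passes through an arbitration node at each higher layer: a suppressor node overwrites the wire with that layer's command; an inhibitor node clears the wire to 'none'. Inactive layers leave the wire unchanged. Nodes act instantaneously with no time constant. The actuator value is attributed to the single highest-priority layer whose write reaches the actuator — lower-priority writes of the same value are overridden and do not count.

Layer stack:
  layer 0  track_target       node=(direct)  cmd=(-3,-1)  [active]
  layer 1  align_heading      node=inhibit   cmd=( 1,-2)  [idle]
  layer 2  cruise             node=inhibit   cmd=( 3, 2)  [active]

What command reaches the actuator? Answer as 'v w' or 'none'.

[0] track_target on; wire := (-3, -1)
[1] align_heading off; pass (-3, -1)
[2] cruise on (inhibit); wire := none
output none

none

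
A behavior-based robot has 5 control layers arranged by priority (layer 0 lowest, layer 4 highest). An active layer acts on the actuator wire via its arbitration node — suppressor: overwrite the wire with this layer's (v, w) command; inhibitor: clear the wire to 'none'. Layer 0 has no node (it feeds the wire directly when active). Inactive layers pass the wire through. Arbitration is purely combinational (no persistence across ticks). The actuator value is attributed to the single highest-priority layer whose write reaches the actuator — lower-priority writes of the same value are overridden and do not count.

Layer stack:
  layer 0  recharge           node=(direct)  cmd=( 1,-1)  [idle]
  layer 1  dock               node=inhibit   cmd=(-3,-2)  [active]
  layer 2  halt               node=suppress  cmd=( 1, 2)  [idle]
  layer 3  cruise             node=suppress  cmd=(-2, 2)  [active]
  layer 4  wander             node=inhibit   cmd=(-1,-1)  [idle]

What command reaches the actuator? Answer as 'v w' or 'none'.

L0 recharge: idle → wire = none
L1 dock: active, inhibitor → wire = none
L2 halt: idle → wire stays none
L3 cruise: active, suppressor → wire = (-2, 2)
L4 wander: idle → wire stays (-2, 2)
actuator = (-2, 2)

-2 2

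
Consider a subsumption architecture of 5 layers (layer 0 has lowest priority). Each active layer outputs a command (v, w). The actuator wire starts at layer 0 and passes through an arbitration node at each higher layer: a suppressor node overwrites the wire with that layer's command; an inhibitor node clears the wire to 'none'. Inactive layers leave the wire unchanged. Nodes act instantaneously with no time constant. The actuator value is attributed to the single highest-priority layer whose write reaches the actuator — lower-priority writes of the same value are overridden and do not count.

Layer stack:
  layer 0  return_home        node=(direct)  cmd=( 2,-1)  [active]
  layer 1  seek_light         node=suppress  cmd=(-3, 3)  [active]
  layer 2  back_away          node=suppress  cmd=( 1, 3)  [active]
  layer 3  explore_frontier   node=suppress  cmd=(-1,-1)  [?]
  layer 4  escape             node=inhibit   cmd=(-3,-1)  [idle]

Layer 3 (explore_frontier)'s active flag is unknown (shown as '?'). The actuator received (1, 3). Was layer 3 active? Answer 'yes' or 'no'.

no

If layer 3 is active=yes:
  actuator would be (-1, -1)
If layer 3 is active=no:
  actuator would be (1, 3)
Observed (1, 3), so layer 3 was idle.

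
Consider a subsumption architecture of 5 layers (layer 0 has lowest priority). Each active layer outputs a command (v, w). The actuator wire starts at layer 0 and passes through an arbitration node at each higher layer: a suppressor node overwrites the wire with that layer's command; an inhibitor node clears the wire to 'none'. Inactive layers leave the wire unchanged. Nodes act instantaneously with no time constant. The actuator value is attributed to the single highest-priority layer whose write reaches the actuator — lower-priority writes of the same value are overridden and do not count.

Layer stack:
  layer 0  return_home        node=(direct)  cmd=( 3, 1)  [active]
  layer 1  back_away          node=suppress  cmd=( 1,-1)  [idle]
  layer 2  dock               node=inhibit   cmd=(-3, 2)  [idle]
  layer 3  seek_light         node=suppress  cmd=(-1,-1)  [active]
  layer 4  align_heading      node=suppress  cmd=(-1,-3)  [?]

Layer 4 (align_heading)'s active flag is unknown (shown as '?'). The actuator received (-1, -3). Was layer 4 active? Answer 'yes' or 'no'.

yes

If layer 4 is active=yes:
  actuator would be (-1, -3)
If layer 4 is active=no:
  actuator would be (-1, -1)
Observed (-1, -3), so layer 4 was active.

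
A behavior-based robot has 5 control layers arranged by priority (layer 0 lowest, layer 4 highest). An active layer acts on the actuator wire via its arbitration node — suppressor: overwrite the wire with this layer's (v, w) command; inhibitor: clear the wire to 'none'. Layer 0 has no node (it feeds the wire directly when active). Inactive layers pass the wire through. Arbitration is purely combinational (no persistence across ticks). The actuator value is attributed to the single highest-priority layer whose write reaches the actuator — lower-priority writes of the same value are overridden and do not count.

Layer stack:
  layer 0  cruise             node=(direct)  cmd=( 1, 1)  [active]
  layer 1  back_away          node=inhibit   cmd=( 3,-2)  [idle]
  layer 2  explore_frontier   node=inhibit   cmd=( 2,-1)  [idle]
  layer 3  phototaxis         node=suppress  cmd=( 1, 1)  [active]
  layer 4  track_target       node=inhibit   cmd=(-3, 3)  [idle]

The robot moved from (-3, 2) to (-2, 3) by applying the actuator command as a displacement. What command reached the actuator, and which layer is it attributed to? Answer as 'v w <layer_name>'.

1 1 phototaxis

displacement = (-2, 3) − (-3, 2) = (1, 1)
[0] cruise on; wire := (1, 1)
[1] back_away off; pass (1, 1)
[2] explore_frontier off; pass (1, 1)
[3] phototaxis on (suppress); wire := (1, 1)
[4] track_target off; pass (1, 1)
output (1, 1) — from layer 3 (phototaxis)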